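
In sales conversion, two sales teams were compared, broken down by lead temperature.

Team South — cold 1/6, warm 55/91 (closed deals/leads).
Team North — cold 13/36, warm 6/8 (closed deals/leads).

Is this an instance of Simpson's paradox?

Cold: Team South 1/6 = 16.7%, Team North 13/36 = 36.1% → Team North
Warm: Team South 55/91 = 60.4%, Team North 6/8 = 75.0% → Team North
Overall: Team South 56/97 = 57.7%, Team North 19/44 = 43.2% → Team South
Team North wins each lead group but Team South wins overall — the comparison reverses. Team North's leads skew toward cold, which has a lower base rate.

Yes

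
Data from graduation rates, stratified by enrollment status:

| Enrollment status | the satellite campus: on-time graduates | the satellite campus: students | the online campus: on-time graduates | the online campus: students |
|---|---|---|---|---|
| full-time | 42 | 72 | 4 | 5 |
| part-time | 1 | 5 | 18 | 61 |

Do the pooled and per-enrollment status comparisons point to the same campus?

No

Full-time: the satellite campus 42/72 = 58.3%, the online campus 4/5 = 80.0% → the online campus
Part-time: the satellite campus 1/5 = 20.0%, the online campus 18/61 = 29.5% → the online campus
Overall: the satellite campus 43/77 = 55.8%, the online campus 22/66 = 33.3% → the satellite campus
The online campus wins each enrollment group but the satellite campus wins overall — the comparison reverses. The online campus's students skew toward part-time, which has a lower base rate.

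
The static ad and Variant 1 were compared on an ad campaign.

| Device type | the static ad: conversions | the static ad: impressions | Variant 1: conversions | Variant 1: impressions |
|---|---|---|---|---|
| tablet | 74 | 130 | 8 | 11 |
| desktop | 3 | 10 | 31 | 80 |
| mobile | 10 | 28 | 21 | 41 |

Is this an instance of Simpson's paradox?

Tablet: the static ad 74/130 = 56.9%, Variant 1 8/11 = 72.7% → Variant 1
Desktop: the static ad 3/10 = 30.0%, Variant 1 31/80 = 38.8% → Variant 1
Mobile: the static ad 10/28 = 35.7%, Variant 1 21/41 = 51.2% → Variant 1
Overall: the static ad 87/168 = 51.8%, Variant 1 60/132 = 45.5% → the static ad
Variant 1 wins each device group but the static ad wins overall — the comparison reverses. Variant 1's impressions skew toward desktop, which has a lower base rate.

Yes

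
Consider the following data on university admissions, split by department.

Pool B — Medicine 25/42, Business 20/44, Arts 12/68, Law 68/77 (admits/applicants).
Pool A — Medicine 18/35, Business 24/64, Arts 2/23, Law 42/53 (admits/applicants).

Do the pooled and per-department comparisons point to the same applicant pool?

Medicine: Pool B 25/42 = 59.5%, Pool A 18/35 = 51.4% → Pool B
Business: Pool B 20/44 = 45.5%, Pool A 24/64 = 37.5% → Pool B
Arts: Pool B 12/68 = 17.6%, Pool A 2/23 = 8.7% → Pool B
Law: Pool B 68/77 = 88.3%, Pool A 42/53 = 79.2% → Pool B
Overall: Pool B 125/231 = 54.1%, Pool A 86/175 = 49.1% → Pool B
Pool B wins overall and in every department group — no reversal.

Yes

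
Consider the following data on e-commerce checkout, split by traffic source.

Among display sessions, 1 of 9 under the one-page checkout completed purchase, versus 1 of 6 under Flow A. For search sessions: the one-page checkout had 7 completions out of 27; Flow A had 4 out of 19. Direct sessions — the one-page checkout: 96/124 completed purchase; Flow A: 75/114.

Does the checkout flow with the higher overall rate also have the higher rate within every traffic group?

Display: the one-page checkout 1/9 = 11.1%, Flow A 1/6 = 16.7% → Flow A
Search: the one-page checkout 7/27 = 25.9%, Flow A 4/19 = 21.1% → the one-page checkout
Direct: the one-page checkout 96/124 = 77.4%, Flow A 75/114 = 65.8% → the one-page checkout
Overall: the one-page checkout 104/160 = 65.0%, Flow A 80/139 = 57.6% → the one-page checkout
Neither sweeps: the one-page checkout wins 2 of 3 groups, Flow A wins 1. The one-page checkout wins overall but not every group — no Simpson reversal.

No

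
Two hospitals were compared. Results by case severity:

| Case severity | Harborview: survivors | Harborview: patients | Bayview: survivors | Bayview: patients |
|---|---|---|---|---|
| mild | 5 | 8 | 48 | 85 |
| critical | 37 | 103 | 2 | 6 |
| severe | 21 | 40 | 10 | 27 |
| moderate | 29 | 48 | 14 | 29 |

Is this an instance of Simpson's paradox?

Mild: Harborview 5/8 = 62.5%, Bayview 48/85 = 56.5% → Harborview
Critical: Harborview 37/103 = 35.9%, Bayview 2/6 = 33.3% → Harborview
Severe: Harborview 21/40 = 52.5%, Bayview 10/27 = 37.0% → Harborview
Moderate: Harborview 29/48 = 60.4%, Bayview 14/29 = 48.3% → Harborview
Overall: Harborview 92/199 = 46.2%, Bayview 74/147 = 50.3% → Bayview
Harborview wins each case group but Bayview wins overall — the comparison reverses. Harborview's patients skew toward critical, which has a lower base rate.

Yes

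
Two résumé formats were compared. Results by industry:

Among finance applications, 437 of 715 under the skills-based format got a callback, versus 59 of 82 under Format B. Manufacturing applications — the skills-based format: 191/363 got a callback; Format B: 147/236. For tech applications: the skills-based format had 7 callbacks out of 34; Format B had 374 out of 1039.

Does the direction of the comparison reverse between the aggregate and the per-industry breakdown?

Yes

Finance: the skills-based format 437/715 = 61.1%, Format B 59/82 = 72.0% → Format B
Manufacturing: the skills-based format 191/363 = 52.6%, Format B 147/236 = 62.3% → Format B
Tech: the skills-based format 7/34 = 20.6%, Format B 374/1039 = 36.0% → Format B
Overall: the skills-based format 635/1112 = 57.1%, Format B 580/1357 = 42.7% → the skills-based format
Format B wins each industry group but the skills-based format wins overall — the comparison reverses. Format B's applications skew toward tech, which has a lower base rate.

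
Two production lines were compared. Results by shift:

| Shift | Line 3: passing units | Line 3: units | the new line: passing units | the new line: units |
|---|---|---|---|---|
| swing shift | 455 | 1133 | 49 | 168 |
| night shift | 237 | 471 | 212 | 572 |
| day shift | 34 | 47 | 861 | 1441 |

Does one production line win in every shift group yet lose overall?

Swing shift: Line 3 455/1133 = 40.2%, the new line 49/168 = 29.2% → Line 3
Night shift: Line 3 237/471 = 50.3%, the new line 212/572 = 37.1% → Line 3
Day shift: Line 3 34/47 = 72.3%, the new line 861/1441 = 59.8% → Line 3
Overall: Line 3 726/1651 = 44.0%, the new line 1122/2181 = 51.4% → the new line
Line 3 wins each shift group but the new line wins overall — the comparison reverses. Line 3's units skew toward swing shift, which has a lower base rate.

Yes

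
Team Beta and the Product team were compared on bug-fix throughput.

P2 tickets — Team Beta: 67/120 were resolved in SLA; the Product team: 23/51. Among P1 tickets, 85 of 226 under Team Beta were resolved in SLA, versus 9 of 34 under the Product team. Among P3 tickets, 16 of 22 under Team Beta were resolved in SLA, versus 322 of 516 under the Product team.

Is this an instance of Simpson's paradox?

P2: Team Beta 67/120 = 55.8%, the Product team 23/51 = 45.1% → Team Beta
P1: Team Beta 85/226 = 37.6%, the Product team 9/34 = 26.5% → Team Beta
P3: Team Beta 16/22 = 72.7%, the Product team 322/516 = 62.4% → Team Beta
Overall: Team Beta 168/368 = 45.7%, the Product team 354/601 = 58.9% → the Product team
Team Beta wins each ticket group but the Product team wins overall — the comparison reverses. Team Beta's tickets skew toward P1, which has a lower base rate.

Yes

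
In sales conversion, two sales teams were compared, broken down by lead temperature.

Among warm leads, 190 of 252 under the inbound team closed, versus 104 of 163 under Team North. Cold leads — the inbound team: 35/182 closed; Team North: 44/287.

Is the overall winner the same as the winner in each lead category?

Warm: the inbound team 190/252 = 75.4%, Team North 104/163 = 63.8% → the inbound team
Cold: the inbound team 35/182 = 19.2%, Team North 44/287 = 15.3% → the inbound team
Overall: the inbound team 225/434 = 51.8%, Team North 148/450 = 32.9% → the inbound team
The inbound team wins overall and in every lead group — no reversal.

Yes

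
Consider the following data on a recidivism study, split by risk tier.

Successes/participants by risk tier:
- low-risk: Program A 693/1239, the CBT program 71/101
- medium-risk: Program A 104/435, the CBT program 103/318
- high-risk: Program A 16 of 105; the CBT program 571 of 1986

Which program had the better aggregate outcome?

Low-risk: Program A 693/1239 = 55.9%, the CBT program 71/101 = 70.3% → the CBT program
Medium-risk: Program A 104/435 = 23.9%, the CBT program 103/318 = 32.4% → the CBT program
High-risk: Program A 16/105 = 15.2%, the CBT program 571/1986 = 28.8% → the CBT program
Overall: Program A 813/1779 = 45.7%, the CBT program 745/2405 = 31.0% → Program A
(The CBT program wins every risk group but Program A wins overall — the CBT program's participants skew toward the low-rate high-risk group.)

Program A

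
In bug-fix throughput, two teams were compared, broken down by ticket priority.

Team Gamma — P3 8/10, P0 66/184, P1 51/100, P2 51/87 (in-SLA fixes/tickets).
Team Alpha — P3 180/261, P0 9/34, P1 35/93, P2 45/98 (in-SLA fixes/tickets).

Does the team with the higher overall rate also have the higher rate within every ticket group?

No

P3: Team Gamma 8/10 = 80.0%, Team Alpha 180/261 = 69.0% → Team Gamma
P0: Team Gamma 66/184 = 35.9%, Team Alpha 9/34 = 26.5% → Team Gamma
P1: Team Gamma 51/100 = 51.0%, Team Alpha 35/93 = 37.6% → Team Gamma
P2: Team Gamma 51/87 = 58.6%, Team Alpha 45/98 = 45.9% → Team Gamma
Overall: Team Gamma 176/381 = 46.2%, Team Alpha 269/486 = 55.3% → Team Alpha
Team Gamma wins each ticket group but Team Alpha wins overall — the comparison reverses. Team Gamma's tickets skew toward P0, which has a lower base rate.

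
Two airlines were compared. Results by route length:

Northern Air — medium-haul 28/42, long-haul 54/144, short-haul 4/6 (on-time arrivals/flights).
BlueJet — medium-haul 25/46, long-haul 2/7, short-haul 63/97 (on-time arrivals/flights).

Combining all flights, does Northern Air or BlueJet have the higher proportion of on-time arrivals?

BlueJet

Medium-haul: Northern Air 28/42 = 66.7%, BlueJet 25/46 = 54.3% → Northern Air
Long-haul: Northern Air 54/144 = 37.5%, BlueJet 2/7 = 28.6% → Northern Air
Short-haul: Northern Air 4/6 = 66.7%, BlueJet 63/97 = 64.9% → Northern Air
Overall: Northern Air 86/192 = 44.8%, BlueJet 90/150 = 60.0% → BlueJet
(Northern Air wins every route group but BlueJet wins overall — Northern Air's flights skew toward the low-rate long-haul group.)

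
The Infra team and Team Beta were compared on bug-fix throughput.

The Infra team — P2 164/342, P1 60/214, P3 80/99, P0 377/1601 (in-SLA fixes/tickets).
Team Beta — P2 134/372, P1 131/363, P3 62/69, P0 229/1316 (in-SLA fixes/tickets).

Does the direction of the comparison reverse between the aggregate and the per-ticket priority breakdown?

P2: the Infra team 164/342 = 48.0%, Team Beta 134/372 = 36.0% → the Infra team
P1: the Infra team 60/214 = 28.0%, Team Beta 131/363 = 36.1% → Team Beta
P3: the Infra team 80/99 = 80.8%, Team Beta 62/69 = 89.9% → Team Beta
P0: the Infra team 377/1601 = 23.5%, Team Beta 229/1316 = 17.4% → the Infra team
Overall: the Infra team 681/2256 = 30.2%, Team Beta 556/2120 = 26.2% → the Infra team
Neither sweeps: the Infra team wins 2 of 4 groups, Team Beta wins 2. The Infra team wins overall but not every group — no Simpson reversal.

No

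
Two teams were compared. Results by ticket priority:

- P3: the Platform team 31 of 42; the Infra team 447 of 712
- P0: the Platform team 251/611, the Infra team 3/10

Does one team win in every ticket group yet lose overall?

Yes

P3: the Platform team 31/42 = 73.8%, the Infra team 447/712 = 62.8% → the Platform team
P0: the Platform team 251/611 = 41.1%, the Infra team 3/10 = 30.0% → the Platform team
Overall: the Platform team 282/653 = 43.2%, the Infra team 450/722 = 62.3% → the Infra team
The Platform team wins each ticket group but the Infra team wins overall — the comparison reverses. The Platform team's tickets skew toward P0, which has a lower base rate.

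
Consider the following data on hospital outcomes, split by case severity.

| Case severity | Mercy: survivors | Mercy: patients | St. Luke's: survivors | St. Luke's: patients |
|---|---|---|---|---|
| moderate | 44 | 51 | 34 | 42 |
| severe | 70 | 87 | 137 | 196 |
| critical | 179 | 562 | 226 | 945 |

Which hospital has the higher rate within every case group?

Mercy

Moderate: Mercy 44/51 = 86.3%, St. Luke's 34/42 = 81.0% → Mercy
Severe: Mercy 70/87 = 80.5%, St. Luke's 137/196 = 69.9% → Mercy
Critical: Mercy 179/562 = 31.9%, St. Luke's 226/945 = 23.9% → Mercy
Mercy has the higher rate in all 3 groups.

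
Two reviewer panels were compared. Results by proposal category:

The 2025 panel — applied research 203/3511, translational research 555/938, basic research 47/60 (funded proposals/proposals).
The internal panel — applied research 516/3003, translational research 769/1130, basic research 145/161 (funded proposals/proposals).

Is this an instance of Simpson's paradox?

No

Applied research: the 2025 panel 203/3511 = 5.8%, the internal panel 516/3003 = 17.2% → the internal panel
Translational research: the 2025 panel 555/938 = 59.2%, the internal panel 769/1130 = 68.1% → the internal panel
Basic research: the 2025 panel 47/60 = 78.3%, the internal panel 145/161 = 90.1% → the internal panel
Overall: the 2025 panel 805/4509 = 17.9%, the internal panel 1430/4294 = 33.3% → the internal panel
The internal panel wins overall and in every proposal group — no reversal.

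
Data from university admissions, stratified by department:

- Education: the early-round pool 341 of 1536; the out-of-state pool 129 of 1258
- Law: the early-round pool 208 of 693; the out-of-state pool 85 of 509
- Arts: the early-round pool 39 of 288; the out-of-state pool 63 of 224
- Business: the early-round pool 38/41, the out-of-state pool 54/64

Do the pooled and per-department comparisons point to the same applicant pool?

Education: the early-round pool 341/1536 = 22.2%, the out-of-state pool 129/1258 = 10.3% → the early-round pool
Law: the early-round pool 208/693 = 30.0%, the out-of-state pool 85/509 = 16.7% → the early-round pool
Arts: the early-round pool 39/288 = 13.5%, the out-of-state pool 63/224 = 28.1% → the out-of-state pool
Business: the early-round pool 38/41 = 92.7%, the out-of-state pool 54/64 = 84.4% → the early-round pool
Overall: the early-round pool 626/2558 = 24.5%, the out-of-state pool 331/2055 = 16.1% → the early-round pool
Neither sweeps: the early-round pool wins 3 of 4 groups, the out-of-state pool wins 1. The early-round pool wins overall but not every group — no Simpson reversal.

No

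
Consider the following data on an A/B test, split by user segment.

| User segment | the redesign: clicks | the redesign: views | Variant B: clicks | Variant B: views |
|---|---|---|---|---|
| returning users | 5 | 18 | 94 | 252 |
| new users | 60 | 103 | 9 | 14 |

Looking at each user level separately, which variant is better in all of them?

Returning users: the redesign 5/18 = 27.8%, Variant B 94/252 = 37.3% → Variant B
New users: the redesign 60/103 = 58.3%, Variant B 9/14 = 64.3% → Variant B
Variant B has the higher rate in both groups.

Variant B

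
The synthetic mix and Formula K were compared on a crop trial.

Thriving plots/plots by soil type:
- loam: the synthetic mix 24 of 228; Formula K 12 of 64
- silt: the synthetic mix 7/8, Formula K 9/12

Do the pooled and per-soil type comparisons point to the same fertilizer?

Loam: the synthetic mix 24/228 = 10.5%, Formula K 12/64 = 18.8% → Formula K
Silt: the synthetic mix 7/8 = 87.5%, Formula K 9/12 = 75.0% → the synthetic mix
Overall: the synthetic mix 31/236 = 13.1%, Formula K 21/76 = 27.6% → Formula K
Neither sweeps: the synthetic mix wins 1 of 2 groups, Formula K wins 1. Formula K wins overall but not every group — no Simpson reversal.

No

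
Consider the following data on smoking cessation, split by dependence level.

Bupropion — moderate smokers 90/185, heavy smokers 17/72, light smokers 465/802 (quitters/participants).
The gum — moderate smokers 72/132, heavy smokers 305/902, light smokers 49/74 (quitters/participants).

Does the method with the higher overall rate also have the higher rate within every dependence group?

No

Moderate smokers: bupropion 90/185 = 48.6%, the gum 72/132 = 54.5% → the gum
Heavy smokers: bupropion 17/72 = 23.6%, the gum 305/902 = 33.8% → the gum
Light smokers: bupropion 465/802 = 58.0%, the gum 49/74 = 66.2% → the gum
Overall: bupropion 572/1059 = 54.0%, the gum 426/1108 = 38.4% → bupropion
The gum wins each dependence group but bupropion wins overall — the comparison reverses. The gum's participants skew toward heavy smokers, which has a lower base rate.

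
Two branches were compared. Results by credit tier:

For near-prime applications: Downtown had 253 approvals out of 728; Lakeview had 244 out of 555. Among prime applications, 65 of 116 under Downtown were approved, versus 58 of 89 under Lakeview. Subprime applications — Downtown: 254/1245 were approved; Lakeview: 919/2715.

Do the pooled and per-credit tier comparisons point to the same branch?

Near-prime: Downtown 253/728 = 34.8%, Lakeview 244/555 = 44.0% → Lakeview
Prime: Downtown 65/116 = 56.0%, Lakeview 58/89 = 65.2% → Lakeview
Subprime: Downtown 254/1245 = 20.4%, Lakeview 919/2715 = 33.8% → Lakeview
Overall: Downtown 572/2089 = 27.4%, Lakeview 1221/3359 = 36.4% → Lakeview
Lakeview wins overall and in every credit group — no reversal.

Yes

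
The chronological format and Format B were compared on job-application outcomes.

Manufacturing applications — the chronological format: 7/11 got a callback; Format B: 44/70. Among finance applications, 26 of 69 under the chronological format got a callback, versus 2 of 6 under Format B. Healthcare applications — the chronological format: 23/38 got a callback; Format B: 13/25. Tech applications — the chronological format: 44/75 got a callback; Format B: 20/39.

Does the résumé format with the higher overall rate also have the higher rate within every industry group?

Manufacturing: the chronological format 7/11 = 63.6%, Format B 44/70 = 62.9% → the chronological format
Finance: the chronological format 26/69 = 37.7%, Format B 2/6 = 33.3% → the chronological format
Healthcare: the chronological format 23/38 = 60.5%, Format B 13/25 = 52.0% → the chronological format
Tech: the chronological format 44/75 = 58.7%, Format B 20/39 = 51.3% → the chronological format
Overall: the chronological format 100/193 = 51.8%, Format B 79/140 = 56.4% → Format B
The chronological format wins each industry group but Format B wins overall — the comparison reverses. The chronological format's applications skew toward finance, which has a lower base rate.

No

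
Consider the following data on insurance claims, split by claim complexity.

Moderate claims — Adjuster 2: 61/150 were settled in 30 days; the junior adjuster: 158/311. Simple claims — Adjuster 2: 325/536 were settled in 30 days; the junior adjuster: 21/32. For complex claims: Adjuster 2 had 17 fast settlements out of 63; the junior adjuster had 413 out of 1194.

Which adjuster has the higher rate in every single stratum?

Moderate: Adjuster 2 61/150 = 40.7%, the junior adjuster 158/311 = 50.8% → the junior adjuster
Simple: Adjuster 2 325/536 = 60.6%, the junior adjuster 21/32 = 65.6% → the junior adjuster
Complex: Adjuster 2 17/63 = 27.0%, the junior adjuster 413/1194 = 34.6% → the junior adjuster
The junior adjuster has the higher rate in all 3 groups.

the junior adjuster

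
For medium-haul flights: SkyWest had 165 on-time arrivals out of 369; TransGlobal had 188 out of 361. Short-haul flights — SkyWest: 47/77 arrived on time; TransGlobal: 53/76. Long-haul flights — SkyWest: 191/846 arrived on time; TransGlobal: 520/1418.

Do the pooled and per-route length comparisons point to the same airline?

Yes

Medium-haul: SkyWest 165/369 = 44.7%, TransGlobal 188/361 = 52.1% → TransGlobal
Short-haul: SkyWest 47/77 = 61.0%, TransGlobal 53/76 = 69.7% → TransGlobal
Long-haul: SkyWest 191/846 = 22.6%, TransGlobal 520/1418 = 36.7% → TransGlobal
Overall: SkyWest 403/1292 = 31.2%, TransGlobal 761/1855 = 41.0% → TransGlobal
TransGlobal wins overall and in every route group — no reversal.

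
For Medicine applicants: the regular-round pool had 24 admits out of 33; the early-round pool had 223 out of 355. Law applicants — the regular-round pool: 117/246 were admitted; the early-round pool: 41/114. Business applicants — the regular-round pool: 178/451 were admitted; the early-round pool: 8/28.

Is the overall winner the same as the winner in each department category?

No

Medicine: the regular-round pool 24/33 = 72.7%, the early-round pool 223/355 = 62.8% → the regular-round pool
Law: the regular-round pool 117/246 = 47.6%, the early-round pool 41/114 = 36.0% → the regular-round pool
Business: the regular-round pool 178/451 = 39.5%, the early-round pool 8/28 = 28.6% → the regular-round pool
Overall: the regular-round pool 319/730 = 43.7%, the early-round pool 272/497 = 54.7% → the early-round pool
The regular-round pool wins each department group but the early-round pool wins overall — the comparison reverses. The regular-round pool's applicants skew toward Business, which has a lower base rate.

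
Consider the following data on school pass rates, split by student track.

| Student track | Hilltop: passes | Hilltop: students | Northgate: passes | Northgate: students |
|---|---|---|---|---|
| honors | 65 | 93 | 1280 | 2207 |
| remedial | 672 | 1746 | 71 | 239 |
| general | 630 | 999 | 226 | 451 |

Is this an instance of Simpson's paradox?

Yes

Honors: Hilltop 65/93 = 69.9%, Northgate 1280/2207 = 58.0% → Hilltop
Remedial: Hilltop 672/1746 = 38.5%, Northgate 71/239 = 29.7% → Hilltop
General: Hilltop 630/999 = 63.1%, Northgate 226/451 = 50.1% → Hilltop
Overall: Hilltop 1367/2838 = 48.2%, Northgate 1577/2897 = 54.4% → Northgate
Hilltop wins each student group but Northgate wins overall — the comparison reverses. Hilltop's students skew toward remedial, which has a lower base rate.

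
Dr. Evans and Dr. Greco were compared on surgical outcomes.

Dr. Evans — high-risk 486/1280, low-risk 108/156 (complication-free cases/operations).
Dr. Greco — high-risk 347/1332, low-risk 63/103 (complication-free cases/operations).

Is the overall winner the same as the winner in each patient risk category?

High-risk: Dr. Evans 486/1280 = 38.0%, Dr. Greco 347/1332 = 26.1% → Dr. Evans
Low-risk: Dr. Evans 108/156 = 69.2%, Dr. Greco 63/103 = 61.2% → Dr. Evans
Overall: Dr. Evans 594/1436 = 41.4%, Dr. Greco 410/1435 = 28.6% → Dr. Evans
Dr. Evans wins overall and in every patient risk group — no reversal.

Yes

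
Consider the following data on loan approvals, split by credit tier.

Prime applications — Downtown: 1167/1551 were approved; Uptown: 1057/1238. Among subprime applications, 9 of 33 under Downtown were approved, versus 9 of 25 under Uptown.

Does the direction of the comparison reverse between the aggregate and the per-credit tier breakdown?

No

Prime: Downtown 1167/1551 = 75.2%, Uptown 1057/1238 = 85.4% → Uptown
Subprime: Downtown 9/33 = 27.3%, Uptown 9/25 = 36.0% → Uptown
Overall: Downtown 1176/1584 = 74.2%, Uptown 1066/1263 = 84.4% → Uptown
Uptown wins overall and in every credit group — no reversal.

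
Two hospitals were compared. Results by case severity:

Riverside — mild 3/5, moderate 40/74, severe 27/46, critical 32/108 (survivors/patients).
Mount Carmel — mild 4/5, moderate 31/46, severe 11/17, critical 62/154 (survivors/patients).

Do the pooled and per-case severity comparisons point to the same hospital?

Mild: Riverside 3/5 = 60.0%, Mount Carmel 4/5 = 80.0% → Mount Carmel
Moderate: Riverside 40/74 = 54.1%, Mount Carmel 31/46 = 67.4% → Mount Carmel
Severe: Riverside 27/46 = 58.7%, Mount Carmel 11/17 = 64.7% → Mount Carmel
Critical: Riverside 32/108 = 29.6%, Mount Carmel 62/154 = 40.3% → Mount Carmel
Overall: Riverside 102/233 = 43.8%, Mount Carmel 108/222 = 48.6% → Mount Carmel
Mount Carmel wins overall and in every case group — no reversal.

Yes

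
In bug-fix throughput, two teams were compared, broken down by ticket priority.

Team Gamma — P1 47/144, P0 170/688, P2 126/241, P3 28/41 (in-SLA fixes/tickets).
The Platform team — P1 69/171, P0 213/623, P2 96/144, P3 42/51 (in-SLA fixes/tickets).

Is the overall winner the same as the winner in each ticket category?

P1: Team Gamma 47/144 = 32.6%, the Platform team 69/171 = 40.4% → the Platform team
P0: Team Gamma 170/688 = 24.7%, the Platform team 213/623 = 34.2% → the Platform team
P2: Team Gamma 126/241 = 52.3%, the Platform team 96/144 = 66.7% → the Platform team
P3: Team Gamma 28/41 = 68.3%, the Platform team 42/51 = 82.4% → the Platform team
Overall: Team Gamma 371/1114 = 33.3%, the Platform team 420/989 = 42.5% → the Platform team
The Platform team wins overall and in every ticket group — no reversal.

Yes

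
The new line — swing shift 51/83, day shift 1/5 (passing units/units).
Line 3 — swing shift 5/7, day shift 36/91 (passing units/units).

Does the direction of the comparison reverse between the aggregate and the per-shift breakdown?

Swing shift: the new line 51/83 = 61.4%, Line 3 5/7 = 71.4% → Line 3
Day shift: the new line 1/5 = 20.0%, Line 3 36/91 = 39.6% → Line 3
Overall: the new line 52/88 = 59.1%, Line 3 41/98 = 41.8% → the new line
Line 3 wins each shift group but the new line wins overall — the comparison reverses. Line 3's units skew toward day shift, which has a lower base rate.

Yes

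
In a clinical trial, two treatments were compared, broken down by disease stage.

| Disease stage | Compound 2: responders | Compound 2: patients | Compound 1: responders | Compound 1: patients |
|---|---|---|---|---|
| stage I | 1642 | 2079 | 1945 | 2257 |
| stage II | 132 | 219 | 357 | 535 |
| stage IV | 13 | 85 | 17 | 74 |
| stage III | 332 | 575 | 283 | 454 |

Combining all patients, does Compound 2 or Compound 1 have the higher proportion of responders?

Stage I: Compound 2 1642/2079 = 79.0%, Compound 1 1945/2257 = 86.2% → Compound 1
Stage II: Compound 2 132/219 = 60.3%, Compound 1 357/535 = 66.7% → Compound 1
Stage IV: Compound 2 13/85 = 15.3%, Compound 1 17/74 = 23.0% → Compound 1
Stage III: Compound 2 332/575 = 57.7%, Compound 1 283/454 = 62.3% → Compound 1
Overall: Compound 2 2119/2958 = 71.6%, Compound 1 2602/3320 = 78.4% → Compound 1

Compound 1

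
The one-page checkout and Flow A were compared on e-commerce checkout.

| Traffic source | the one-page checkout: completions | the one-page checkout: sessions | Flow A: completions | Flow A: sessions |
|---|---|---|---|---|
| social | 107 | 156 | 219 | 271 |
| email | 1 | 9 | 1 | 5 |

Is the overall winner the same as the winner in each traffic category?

Yes

Social: the one-page checkout 107/156 = 68.6%, Flow A 219/271 = 80.8% → Flow A
Email: the one-page checkout 1/9 = 11.1%, Flow A 1/5 = 20.0% → Flow A
Overall: the one-page checkout 108/165 = 65.5%, Flow A 220/276 = 79.7% → Flow A
Flow A wins overall and in every traffic group — no reversal.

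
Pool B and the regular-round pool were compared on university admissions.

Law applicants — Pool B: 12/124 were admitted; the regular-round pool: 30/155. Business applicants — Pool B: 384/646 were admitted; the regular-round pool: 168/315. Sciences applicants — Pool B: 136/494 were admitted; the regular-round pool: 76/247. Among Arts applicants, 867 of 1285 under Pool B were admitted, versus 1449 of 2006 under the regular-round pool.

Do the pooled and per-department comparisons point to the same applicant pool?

Law: Pool B 12/124 = 9.7%, the regular-round pool 30/155 = 19.4% → the regular-round pool
Business: Pool B 384/646 = 59.4%, the regular-round pool 168/315 = 53.3% → Pool B
Sciences: Pool B 136/494 = 27.5%, the regular-round pool 76/247 = 30.8% → the regular-round pool
Arts: Pool B 867/1285 = 67.5%, the regular-round pool 1449/2006 = 72.2% → the regular-round pool
Overall: Pool B 1399/2549 = 54.9%, the regular-round pool 1723/2723 = 63.3% → the regular-round pool
Neither sweeps: Pool B wins 1 of 4 groups, the regular-round pool wins 3. The regular-round pool wins overall but not every group — no Simpson reversal.

No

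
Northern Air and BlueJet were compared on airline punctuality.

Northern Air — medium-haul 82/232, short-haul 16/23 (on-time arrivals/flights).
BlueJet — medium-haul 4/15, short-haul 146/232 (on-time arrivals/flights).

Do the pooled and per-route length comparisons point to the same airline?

Medium-haul: Northern Air 82/232 = 35.3%, BlueJet 4/15 = 26.7% → Northern Air
Short-haul: Northern Air 16/23 = 69.6%, BlueJet 146/232 = 62.9% → Northern Air
Overall: Northern Air 98/255 = 38.4%, BlueJet 150/247 = 60.7% → BlueJet
Northern Air wins each route group but BlueJet wins overall — the comparison reverses. Northern Air's flights skew toward medium-haul, which has a lower base rate.

No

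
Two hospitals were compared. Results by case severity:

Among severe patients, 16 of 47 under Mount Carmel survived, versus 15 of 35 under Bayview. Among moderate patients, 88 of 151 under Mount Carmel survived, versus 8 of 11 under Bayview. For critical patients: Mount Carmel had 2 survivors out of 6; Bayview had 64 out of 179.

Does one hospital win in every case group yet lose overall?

Yes

Severe: Mount Carmel 16/47 = 34.0%, Bayview 15/35 = 42.9% → Bayview
Moderate: Mount Carmel 88/151 = 58.3%, Bayview 8/11 = 72.7% → Bayview
Critical: Mount Carmel 2/6 = 33.3%, Bayview 64/179 = 35.8% → Bayview
Overall: Mount Carmel 106/204 = 52.0%, Bayview 87/225 = 38.7% → Mount Carmel
Bayview wins each case group but Mount Carmel wins overall — the comparison reverses. Bayview's patients skew toward critical, which has a lower base rate.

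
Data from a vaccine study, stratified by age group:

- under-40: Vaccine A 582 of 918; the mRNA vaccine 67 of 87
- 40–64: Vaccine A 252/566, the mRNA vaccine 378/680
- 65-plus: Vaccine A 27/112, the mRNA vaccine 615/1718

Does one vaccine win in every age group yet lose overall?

Under-40: Vaccine A 582/918 = 63.4%, the mRNA vaccine 67/87 = 77.0% → the mRNA vaccine
40–64: Vaccine A 252/566 = 44.5%, the mRNA vaccine 378/680 = 55.6% → the mRNA vaccine
65-plus: Vaccine A 27/112 = 24.1%, the mRNA vaccine 615/1718 = 35.8% → the mRNA vaccine
Overall: Vaccine A 861/1596 = 53.9%, the mRNA vaccine 1060/2485 = 42.7% → Vaccine A
The mRNA vaccine wins each age group but Vaccine A wins overall — the comparison reverses. The mRNA vaccine's recipients skew toward 65-plus, which has a lower base rate.

Yes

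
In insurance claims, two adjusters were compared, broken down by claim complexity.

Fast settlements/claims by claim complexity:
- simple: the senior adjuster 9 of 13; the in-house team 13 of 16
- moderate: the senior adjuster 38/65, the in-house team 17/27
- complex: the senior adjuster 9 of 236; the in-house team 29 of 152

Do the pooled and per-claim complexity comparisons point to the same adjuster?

Yes

Simple: the senior adjuster 9/13 = 69.2%, the in-house team 13/16 = 81.2% → the in-house team
Moderate: the senior adjuster 38/65 = 58.5%, the in-house team 17/27 = 63.0% → the in-house team
Complex: the senior adjuster 9/236 = 3.8%, the in-house team 29/152 = 19.1% → the in-house team
Overall: the senior adjuster 56/314 = 17.8%, the in-house team 59/195 = 30.3% → the in-house team
The in-house team wins overall and in every claim group — no reversal.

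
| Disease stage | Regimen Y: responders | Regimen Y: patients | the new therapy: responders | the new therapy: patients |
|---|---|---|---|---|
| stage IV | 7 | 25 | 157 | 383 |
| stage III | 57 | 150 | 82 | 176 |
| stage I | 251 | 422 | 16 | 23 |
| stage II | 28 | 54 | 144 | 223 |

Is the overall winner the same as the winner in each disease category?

No

Stage IV: Regimen Y 7/25 = 28.0%, the new therapy 157/383 = 41.0% → the new therapy
Stage III: Regimen Y 57/150 = 38.0%, the new therapy 82/176 = 46.6% → the new therapy
Stage I: Regimen Y 251/422 = 59.5%, the new therapy 16/23 = 69.6% → the new therapy
Stage II: Regimen Y 28/54 = 51.9%, the new therapy 144/223 = 64.6% → the new therapy
Overall: Regimen Y 343/651 = 52.7%, the new therapy 399/805 = 49.6% → Regimen Y
The new therapy wins each disease group but Regimen Y wins overall — the comparison reverses. The new therapy's patients skew toward stage IV, which has a lower base rate.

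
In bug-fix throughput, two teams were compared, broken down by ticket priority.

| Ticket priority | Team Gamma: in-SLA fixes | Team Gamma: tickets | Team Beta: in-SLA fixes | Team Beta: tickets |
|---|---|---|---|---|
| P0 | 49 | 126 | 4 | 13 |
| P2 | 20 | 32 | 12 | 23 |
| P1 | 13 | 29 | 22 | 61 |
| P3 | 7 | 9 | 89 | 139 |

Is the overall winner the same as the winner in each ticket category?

P0: Team Gamma 49/126 = 38.9%, Team Beta 4/13 = 30.8% → Team Gamma
P2: Team Gamma 20/32 = 62.5%, Team Beta 12/23 = 52.2% → Team Gamma
P1: Team Gamma 13/29 = 44.8%, Team Beta 22/61 = 36.1% → Team Gamma
P3: Team Gamma 7/9 = 77.8%, Team Beta 89/139 = 64.0% → Team Gamma
Overall: Team Gamma 89/196 = 45.4%, Team Beta 127/236 = 53.8% → Team Beta
Team Gamma wins each ticket group but Team Beta wins overall — the comparison reverses. Team Gamma's tickets skew toward P0, which has a lower base rate.

No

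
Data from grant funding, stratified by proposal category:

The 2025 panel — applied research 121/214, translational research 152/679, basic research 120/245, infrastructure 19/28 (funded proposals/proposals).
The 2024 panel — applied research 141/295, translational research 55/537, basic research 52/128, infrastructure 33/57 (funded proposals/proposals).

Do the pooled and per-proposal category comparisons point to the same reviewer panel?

Yes

Applied research: the 2025 panel 121/214 = 56.5%, the 2024 panel 141/295 = 47.8% → the 2025 panel
Translational research: the 2025 panel 152/679 = 22.4%, the 2024 panel 55/537 = 10.2% → the 2025 panel
Basic research: the 2025 panel 120/245 = 49.0%, the 2024 panel 52/128 = 40.6% → the 2025 panel
Infrastructure: the 2025 panel 19/28 = 67.9%, the 2024 panel 33/57 = 57.9% → the 2025 panel
Overall: the 2025 panel 412/1166 = 35.3%, the 2024 panel 281/1017 = 27.6% → the 2025 panel
The 2025 panel wins overall and in every proposal group — no reversal.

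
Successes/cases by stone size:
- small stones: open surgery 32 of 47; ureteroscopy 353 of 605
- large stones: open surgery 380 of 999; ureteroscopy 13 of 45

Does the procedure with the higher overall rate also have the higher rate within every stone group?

No

Small stones: open surgery 32/47 = 68.1%, ureteroscopy 353/605 = 58.3% → open surgery
Large stones: open surgery 380/999 = 38.0%, ureteroscopy 13/45 = 28.9% → open surgery
Overall: open surgery 412/1046 = 39.4%, ureteroscopy 366/650 = 56.3% → ureteroscopy
Open surgery wins each stone group but ureteroscopy wins overall — the comparison reverses. Open surgery's cases skew toward large stones, which has a lower base rate.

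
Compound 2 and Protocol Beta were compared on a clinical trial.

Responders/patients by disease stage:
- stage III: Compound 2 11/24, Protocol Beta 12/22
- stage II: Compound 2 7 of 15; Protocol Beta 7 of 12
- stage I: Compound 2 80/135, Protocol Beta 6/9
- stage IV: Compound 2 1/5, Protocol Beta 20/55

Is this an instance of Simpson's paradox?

Yes

Stage III: Compound 2 11/24 = 45.8%, Protocol Beta 12/22 = 54.5% → Protocol Beta
Stage II: Compound 2 7/15 = 46.7%, Protocol Beta 7/12 = 58.3% → Protocol Beta
Stage I: Compound 2 80/135 = 59.3%, Protocol Beta 6/9 = 66.7% → Protocol Beta
Stage IV: Compound 2 1/5 = 20.0%, Protocol Beta 20/55 = 36.4% → Protocol Beta
Overall: Compound 2 99/179 = 55.3%, Protocol Beta 45/98 = 45.9% → Compound 2
Protocol Beta wins each disease group but Compound 2 wins overall — the comparison reverses. Protocol Beta's patients skew toward stage IV, which has a lower base rate.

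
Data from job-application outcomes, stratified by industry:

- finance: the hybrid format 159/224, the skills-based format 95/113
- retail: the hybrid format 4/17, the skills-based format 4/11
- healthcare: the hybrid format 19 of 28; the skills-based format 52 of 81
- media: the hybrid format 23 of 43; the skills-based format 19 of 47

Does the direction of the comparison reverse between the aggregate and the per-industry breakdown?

No

Finance: the hybrid format 159/224 = 71.0%, the skills-based format 95/113 = 84.1% → the skills-based format
Retail: the hybrid format 4/17 = 23.5%, the skills-based format 4/11 = 36.4% → the skills-based format
Healthcare: the hybrid format 19/28 = 67.9%, the skills-based format 52/81 = 64.2% → the hybrid format
Media: the hybrid format 23/43 = 53.5%, the skills-based format 19/47 = 40.4% → the hybrid format
Overall: the hybrid format 205/312 = 65.7%, the skills-based format 170/252 = 67.5% → the skills-based format
Neither sweeps: the hybrid format wins 2 of 4 groups, the skills-based format wins 2. The skills-based format wins overall but not every group — no Simpson reversal.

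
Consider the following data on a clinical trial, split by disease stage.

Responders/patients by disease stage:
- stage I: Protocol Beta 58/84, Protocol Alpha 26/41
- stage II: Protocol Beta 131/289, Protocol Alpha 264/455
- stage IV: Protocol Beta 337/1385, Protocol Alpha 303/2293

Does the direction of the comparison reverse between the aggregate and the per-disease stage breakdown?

No

Stage I: Protocol Beta 58/84 = 69.0%, Protocol Alpha 26/41 = 63.4% → Protocol Beta
Stage II: Protocol Beta 131/289 = 45.3%, Protocol Alpha 264/455 = 58.0% → Protocol Alpha
Stage IV: Protocol Beta 337/1385 = 24.3%, Protocol Alpha 303/2293 = 13.2% → Protocol Beta
Overall: Protocol Beta 526/1758 = 29.9%, Protocol Alpha 593/2789 = 21.3% → Protocol Beta
Neither sweeps: Protocol Beta wins 2 of 3 groups, Protocol Alpha wins 1. Protocol Beta wins overall but not every group — no Simpson reversal.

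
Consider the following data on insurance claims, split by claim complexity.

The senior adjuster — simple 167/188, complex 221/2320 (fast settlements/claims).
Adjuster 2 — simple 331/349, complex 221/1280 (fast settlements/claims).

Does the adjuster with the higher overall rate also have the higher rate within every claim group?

Simple: the senior adjuster 167/188 = 88.8%, Adjuster 2 331/349 = 94.8% → Adjuster 2
Complex: the senior adjuster 221/2320 = 9.5%, Adjuster 2 221/1280 = 17.3% → Adjuster 2
Overall: the senior adjuster 388/2508 = 15.5%, Adjuster 2 552/1629 = 33.9% → Adjuster 2
Adjuster 2 wins overall and in every claim group — no reversal.

Yes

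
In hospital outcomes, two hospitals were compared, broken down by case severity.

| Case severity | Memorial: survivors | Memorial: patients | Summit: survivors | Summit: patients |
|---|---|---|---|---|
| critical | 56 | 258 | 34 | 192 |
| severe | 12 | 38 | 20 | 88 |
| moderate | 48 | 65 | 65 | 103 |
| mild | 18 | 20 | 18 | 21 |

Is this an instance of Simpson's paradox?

Critical: Memorial 56/258 = 21.7%, Summit 34/192 = 17.7% → Memorial
Severe: Memorial 12/38 = 31.6%, Summit 20/88 = 22.7% → Memorial
Moderate: Memorial 48/65 = 73.8%, Summit 65/103 = 63.1% → Memorial
Mild: Memorial 18/20 = 90.0%, Summit 18/21 = 85.7% → Memorial
Overall: Memorial 134/381 = 35.2%, Summit 137/404 = 33.9% → Memorial
Memorial wins overall and in every case group — no reversal.

No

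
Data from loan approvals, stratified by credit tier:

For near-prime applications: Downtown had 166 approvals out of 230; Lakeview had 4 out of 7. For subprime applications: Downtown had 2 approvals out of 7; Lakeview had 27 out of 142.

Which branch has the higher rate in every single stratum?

Downtown

Near-prime: Downtown 166/230 = 72.2%, Lakeview 4/7 = 57.1% → Downtown
Subprime: Downtown 2/7 = 28.6%, Lakeview 27/142 = 19.0% → Downtown
Downtown has the higher rate in both groups.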